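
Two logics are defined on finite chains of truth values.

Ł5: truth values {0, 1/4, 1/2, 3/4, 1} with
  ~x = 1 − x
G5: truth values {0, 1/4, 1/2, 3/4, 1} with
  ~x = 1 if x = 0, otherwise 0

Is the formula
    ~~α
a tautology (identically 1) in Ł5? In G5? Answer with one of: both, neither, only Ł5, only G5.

neither

In Ł5: at α = 0 the value is 0 — not a tautology.
In G5: at α = 0 the value is 0 — not a tautology.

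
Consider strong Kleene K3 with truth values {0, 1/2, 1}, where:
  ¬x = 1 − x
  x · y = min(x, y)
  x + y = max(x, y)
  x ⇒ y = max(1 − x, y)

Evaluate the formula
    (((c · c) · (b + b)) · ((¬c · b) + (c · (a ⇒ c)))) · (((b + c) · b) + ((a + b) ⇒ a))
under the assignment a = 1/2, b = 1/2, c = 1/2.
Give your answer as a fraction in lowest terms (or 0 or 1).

1/2

c · c = 1/2 · 1/2 = 1/2
b + b = 1/2 + 1/2 = 1/2
(c · c) · (b + b) = 1/2 · 1/2 = 1/2
¬c = ¬1/2 = 1/2
¬c · b = 1/2 · 1/2 = 1/2
a ⇒ c = 1/2 ⇒ 1/2 = 1/2
c · (a ⇒ c) = 1/2 · 1/2 = 1/2
(¬c · b) + (c · (a ⇒ c)) = 1/2 + 1/2 = 1/2
((c · c) · (b + b)) · ((¬c · b) + (c · (a ⇒ c))) = 1/2 · 1/2 = 1/2
b + c = 1/2 + 1/2 = 1/2
(b + c) · b = 1/2 · 1/2 = 1/2
a + b = 1/2 + 1/2 = 1/2
(a + b) ⇒ a = 1/2 ⇒ 1/2 = 1/2
((b + c) · b) + ((a + b) ⇒ a) = 1/2 + 1/2 = 1/2
(((c · c) · (b + b)) · ((¬c · b) + (c · (a ⇒ c)))) · (((b + c) · b) + ((a + b) ⇒ a)) = 1/2 · 1/2 = 1/2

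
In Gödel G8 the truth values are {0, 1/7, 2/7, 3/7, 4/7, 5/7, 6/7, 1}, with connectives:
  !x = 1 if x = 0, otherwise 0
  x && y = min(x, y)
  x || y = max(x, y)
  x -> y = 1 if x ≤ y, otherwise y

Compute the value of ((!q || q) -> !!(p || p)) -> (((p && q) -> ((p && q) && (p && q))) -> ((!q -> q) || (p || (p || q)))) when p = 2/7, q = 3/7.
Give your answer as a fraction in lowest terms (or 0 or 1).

!q = !3/7 = 0
!q || q = 0 || 3/7 = 3/7
p || p = 2/7 || 2/7 = 2/7
!(p || p) = !2/7 = 0
!!(p || p) = !0 = 1
(!q || q) -> !!(p || p) = 3/7 -> 1 = 1
p && q = 2/7 && 3/7 = 2/7
p && q = 2/7 && 3/7 = 2/7
p && q = 2/7 && 3/7 = 2/7
(p && q) && (p && q) = 2/7 && 2/7 = 2/7
(p && q) -> ((p && q) && (p && q)) = 2/7 -> 2/7 = 1
!q = !3/7 = 0
!q -> q = 0 -> 3/7 = 1
p || q = 2/7 || 3/7 = 3/7
p || (p || q) = 2/7 || 3/7 = 3/7
(!q -> q) || (p || (p || q)) = 1 || 3/7 = 1
((p && q) -> ((p && q) && (p && q))) -> ((!q -> q) || (p || (p || q))) = 1 -> 1 = 1
((!q || q) -> !!(p || p)) -> (((p && q) -> ((p && q) && (p && q))) -> ((!q -> q) || (p || (p || q)))) = 1 -> 1 = 1

1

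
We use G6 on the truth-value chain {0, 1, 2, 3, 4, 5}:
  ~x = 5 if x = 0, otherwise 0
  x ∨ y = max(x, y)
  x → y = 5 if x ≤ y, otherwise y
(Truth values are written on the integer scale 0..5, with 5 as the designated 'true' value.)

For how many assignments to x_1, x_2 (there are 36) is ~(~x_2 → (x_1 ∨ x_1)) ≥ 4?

value 5: 1 assignment (counts)
value 0: 35 assignments
So 1 of the 36 assignments meets the threshold.

1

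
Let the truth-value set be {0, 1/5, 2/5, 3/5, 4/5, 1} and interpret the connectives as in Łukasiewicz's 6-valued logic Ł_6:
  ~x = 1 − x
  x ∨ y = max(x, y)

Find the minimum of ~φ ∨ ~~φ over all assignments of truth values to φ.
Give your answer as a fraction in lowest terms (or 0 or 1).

Take φ = 2/5:
~φ = ~2/5 = 3/5
~φ = ~2/5 = 3/5
~~φ = ~3/5 = 2/5
~φ ∨ ~~φ = 3/5 ∨ 2/5 = 3/5
No assignment yields a value below 3/5, so this is the minimum.

3/5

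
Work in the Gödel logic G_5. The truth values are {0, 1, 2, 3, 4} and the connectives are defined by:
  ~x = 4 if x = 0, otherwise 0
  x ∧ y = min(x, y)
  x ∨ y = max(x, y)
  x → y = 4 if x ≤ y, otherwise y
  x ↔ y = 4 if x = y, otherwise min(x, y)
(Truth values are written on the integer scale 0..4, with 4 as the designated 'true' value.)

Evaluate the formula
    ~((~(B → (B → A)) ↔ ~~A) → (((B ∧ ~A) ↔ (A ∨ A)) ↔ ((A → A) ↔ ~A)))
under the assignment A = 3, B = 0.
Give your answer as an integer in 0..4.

0

B → A = 0 → 3 = 4
B → (B → A) = 0 → 4 = 4
~(B → (B → A)) = ~4 = 0
~A = ~3 = 0
~~A = ~0 = 4
~(B → (B → A)) ↔ ~~A = 0 ↔ 4 = 0
~A = ~3 = 0
B ∧ ~A = 0 ∧ 0 = 0
A ∨ A = 3 ∨ 3 = 3
(B ∧ ~A) ↔ (A ∨ A) = 0 ↔ 3 = 0
A → A = 3 → 3 = 4
~A = ~3 = 0
(A → A) ↔ ~A = 4 ↔ 0 = 0
((B ∧ ~A) ↔ (A ∨ A)) ↔ ((A → A) ↔ ~A) = 0 ↔ 0 = 4
(~(B → (B → A)) ↔ ~~A) → (((B ∧ ~A) ↔ (A ∨ A)) ↔ ((A → A) ↔ ~A)) = 0 → 4 = 4
~((~(B → (B → A)) ↔ ~~A) → (((B ∧ ~A) ↔ (A ∨ A)) ↔ ((A → A) ↔ ~A))) = ~4 = 0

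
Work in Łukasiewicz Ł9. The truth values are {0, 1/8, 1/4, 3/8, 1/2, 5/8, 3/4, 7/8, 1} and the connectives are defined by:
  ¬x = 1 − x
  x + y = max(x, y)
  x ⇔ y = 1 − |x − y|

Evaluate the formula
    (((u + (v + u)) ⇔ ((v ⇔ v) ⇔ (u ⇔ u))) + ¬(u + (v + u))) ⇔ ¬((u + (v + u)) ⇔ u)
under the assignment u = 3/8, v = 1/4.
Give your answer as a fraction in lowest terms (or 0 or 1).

v + u = 1/4 + 3/8 = 3/8
u + (v + u) = 3/8 + 3/8 = 3/8
v ⇔ v = 1/4 ⇔ 1/4 = 1
u ⇔ u = 3/8 ⇔ 3/8 = 1
(v ⇔ v) ⇔ (u ⇔ u) = 1 ⇔ 1 = 1
(u + (v + u)) ⇔ ((v ⇔ v) ⇔ (u ⇔ u)) = 3/8 ⇔ 1 = 3/8
v + u = 1/4 + 3/8 = 3/8
u + (v + u) = 3/8 + 3/8 = 3/8
¬(u + (v + u)) = ¬3/8 = 5/8
((u + (v + u)) ⇔ ((v ⇔ v) ⇔ (u ⇔ u))) + ¬(u + (v + u)) = 3/8 + 5/8 = 5/8
v + u = 1/4 + 3/8 = 3/8
u + (v + u) = 3/8 + 3/8 = 3/8
(u + (v + u)) ⇔ u = 3/8 ⇔ 3/8 = 1
¬((u + (v + u)) ⇔ u) = ¬1 = 0
(((u + (v + u)) ⇔ ((v ⇔ v) ⇔ (u ⇔ u))) + ¬(u + (v + u))) ⇔ ¬((u + (v + u)) ⇔ u) = 5/8 ⇔ 0 = 3/8

3/8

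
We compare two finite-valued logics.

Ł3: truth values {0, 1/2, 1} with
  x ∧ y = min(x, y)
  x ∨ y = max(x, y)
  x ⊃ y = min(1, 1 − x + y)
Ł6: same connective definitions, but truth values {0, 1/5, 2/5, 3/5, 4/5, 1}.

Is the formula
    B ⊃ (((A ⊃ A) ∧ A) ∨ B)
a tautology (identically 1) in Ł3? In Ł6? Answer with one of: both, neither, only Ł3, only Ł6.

both

In Ł3: every assignment gives 1 — tautology.
In Ł6: every assignment gives 1 — tautology.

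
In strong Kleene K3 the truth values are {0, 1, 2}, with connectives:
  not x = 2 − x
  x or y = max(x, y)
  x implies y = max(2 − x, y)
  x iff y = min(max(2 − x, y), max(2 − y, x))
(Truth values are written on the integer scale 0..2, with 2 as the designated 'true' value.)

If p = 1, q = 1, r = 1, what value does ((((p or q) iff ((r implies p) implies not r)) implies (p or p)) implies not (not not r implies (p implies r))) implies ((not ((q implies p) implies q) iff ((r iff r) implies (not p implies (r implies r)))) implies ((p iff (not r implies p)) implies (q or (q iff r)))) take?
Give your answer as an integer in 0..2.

p or q = 1 or 1 = 1
r implies p = 1 implies 1 = 1
not r = not 1 = 1
(r implies p) implies not r = 1 implies 1 = 1
(p or q) iff ((r implies p) implies not r) = 1 iff 1 = 1
p or p = 1 or 1 = 1
((p or q) iff ((r implies p) implies not r)) implies (p or p) = 1 implies 1 = 1
not r = not 1 = 1
not not r = not 1 = 1
p implies r = 1 implies 1 = 1
not not r implies (p implies r) = 1 implies 1 = 1
not (not not r implies (p implies r)) = not 1 = 1
(((p or q) iff ((r implies p) implies not r)) implies (p or p)) implies not (not not r implies (p implies r)) = 1 implies 1 = 1
q implies p = 1 implies 1 = 1
(q implies p) implies q = 1 implies 1 = 1
not ((q implies p) implies q) = not 1 = 1
r iff r = 1 iff 1 = 1
not p = not 1 = 1
r implies r = 1 implies 1 = 1
not p implies (r implies r) = 1 implies 1 = 1
(r iff r) implies (not p implies (r implies r)) = 1 implies 1 = 1
not ((q implies p) implies q) iff ((r iff r) implies (not p implies (r implies r))) = 1 iff 1 = 1
not r = not 1 = 1
not r implies p = 1 implies 1 = 1
p iff (not r implies p) = 1 iff 1 = 1
q iff r = 1 iff 1 = 1
q or (q iff r) = 1 or 1 = 1
(p iff (not r implies p)) implies (q or (q iff r)) = 1 implies 1 = 1
(not ((q implies p) implies q) iff ((r iff r) implies (not p implies (r implies r)))) implies ((p iff (not r implies p)) implies (q or (q iff r))) = 1 implies 1 = 1
((((p or q) iff ((r implies p) implies not r)) implies (p or p)) implies not (not not r implies (p implies r))) implies ((not ((q implies p) implies q) iff ((r iff r) implies (not p implies (r implies r)))) implies ((p iff (not r implies p)) implies (q or (q iff r)))) = 1 implies 1 = 1

1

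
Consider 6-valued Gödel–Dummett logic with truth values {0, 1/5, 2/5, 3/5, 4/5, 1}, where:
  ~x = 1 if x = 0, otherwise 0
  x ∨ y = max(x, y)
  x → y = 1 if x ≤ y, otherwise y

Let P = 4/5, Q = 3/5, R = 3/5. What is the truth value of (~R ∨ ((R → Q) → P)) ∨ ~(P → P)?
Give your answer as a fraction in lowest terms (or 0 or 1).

~R = ~3/5 = 0
R → Q = 3/5 → 3/5 = 1
(R → Q) → P = 1 → 4/5 = 4/5
~R ∨ ((R → Q) → P) = 0 ∨ 4/5 = 4/5
P → P = 4/5 → 4/5 = 1
~(P → P) = ~1 = 0
(~R ∨ ((R → Q) → P)) ∨ ~(P → P) = 4/5 ∨ 0 = 4/5

4/5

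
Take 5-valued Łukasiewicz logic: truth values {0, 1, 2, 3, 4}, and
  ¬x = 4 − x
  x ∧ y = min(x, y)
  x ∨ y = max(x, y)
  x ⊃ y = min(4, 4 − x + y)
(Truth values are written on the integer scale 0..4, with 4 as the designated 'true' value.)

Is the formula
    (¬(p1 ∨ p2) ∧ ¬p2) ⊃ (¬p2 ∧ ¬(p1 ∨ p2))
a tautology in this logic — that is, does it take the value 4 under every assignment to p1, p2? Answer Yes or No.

Yes

At p1 = 2, p2 = 4, for instance:
p1 ∨ p2 = 2 ∨ 4 = 4
¬(p1 ∨ p2) = ¬4 = 0
¬p2 = ¬4 = 0
¬(p1 ∨ p2) ∧ ¬p2 = 0 ∧ 0 = 0
¬p2 ∧ ¬(p1 ∨ p2) = 0 ∧ 0 = 0
(¬(p1 ∨ p2) ∧ ¬p2) ⊃ (¬p2 ∧ ¬(p1 ∨ p2)) = 0 ⊃ 0 = 4
and checking the remaining 24 assignments likewise gives ≥ 4 in every case.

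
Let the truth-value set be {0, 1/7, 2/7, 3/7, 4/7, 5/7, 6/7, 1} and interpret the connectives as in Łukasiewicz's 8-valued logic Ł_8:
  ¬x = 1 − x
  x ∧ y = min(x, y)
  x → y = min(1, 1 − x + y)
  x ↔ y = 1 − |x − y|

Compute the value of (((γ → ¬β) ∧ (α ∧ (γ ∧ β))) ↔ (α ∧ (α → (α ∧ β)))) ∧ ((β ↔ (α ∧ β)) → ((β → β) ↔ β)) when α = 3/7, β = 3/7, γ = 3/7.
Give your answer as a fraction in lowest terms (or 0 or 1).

¬β = ¬3/7 = 4/7
γ → ¬β = 3/7 → 4/7 = 1
γ ∧ β = 3/7 ∧ 3/7 = 3/7
α ∧ (γ ∧ β) = 3/7 ∧ 3/7 = 3/7
(γ → ¬β) ∧ (α ∧ (γ ∧ β)) = 1 ∧ 3/7 = 3/7
α ∧ β = 3/7 ∧ 3/7 = 3/7
α → (α ∧ β) = 3/7 → 3/7 = 1
α ∧ (α → (α ∧ β)) = 3/7 ∧ 1 = 3/7
((γ → ¬β) ∧ (α ∧ (γ ∧ β))) ↔ (α ∧ (α → (α ∧ β))) = 3/7 ↔ 3/7 = 1
α ∧ β = 3/7 ∧ 3/7 = 3/7
β ↔ (α ∧ β) = 3/7 ↔ 3/7 = 1
β → β = 3/7 → 3/7 = 1
(β → β) ↔ β = 1 ↔ 3/7 = 3/7
(β ↔ (α ∧ β)) → ((β → β) ↔ β) = 1 → 3/7 = 3/7
(((γ → ¬β) ∧ (α ∧ (γ ∧ β))) ↔ (α ∧ (α → (α ∧ β)))) ∧ ((β ↔ (α ∧ β)) → ((β → β) ↔ β)) = 1 ∧ 3/7 = 3/7

3/7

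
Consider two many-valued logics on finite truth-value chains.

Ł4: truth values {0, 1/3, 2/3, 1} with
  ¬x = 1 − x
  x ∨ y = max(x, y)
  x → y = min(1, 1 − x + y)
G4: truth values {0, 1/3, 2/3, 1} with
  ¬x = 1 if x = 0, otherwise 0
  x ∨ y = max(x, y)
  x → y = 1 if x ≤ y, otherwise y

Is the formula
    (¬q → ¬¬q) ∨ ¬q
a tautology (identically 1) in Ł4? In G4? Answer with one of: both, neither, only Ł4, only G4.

In Ł4: at q = 1/3 the value is 2/3 — not a tautology.
In G4: every assignment gives 1 — tautology.

only G4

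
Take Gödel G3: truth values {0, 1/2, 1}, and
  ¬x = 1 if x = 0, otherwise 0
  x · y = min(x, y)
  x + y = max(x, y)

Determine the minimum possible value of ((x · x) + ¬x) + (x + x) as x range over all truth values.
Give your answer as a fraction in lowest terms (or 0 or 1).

Take x = 1/2:
x · x = 1/2 · 1/2 = 1/2
¬x = ¬1/2 = 0
(x · x) + ¬x = 1/2 + 0 = 1/2
x + x = 1/2 + 1/2 = 1/2
((x · x) + ¬x) + (x + x) = 1/2 + 1/2 = 1/2
No assignment yields a value below 1/2, so this is the minimum.

1/2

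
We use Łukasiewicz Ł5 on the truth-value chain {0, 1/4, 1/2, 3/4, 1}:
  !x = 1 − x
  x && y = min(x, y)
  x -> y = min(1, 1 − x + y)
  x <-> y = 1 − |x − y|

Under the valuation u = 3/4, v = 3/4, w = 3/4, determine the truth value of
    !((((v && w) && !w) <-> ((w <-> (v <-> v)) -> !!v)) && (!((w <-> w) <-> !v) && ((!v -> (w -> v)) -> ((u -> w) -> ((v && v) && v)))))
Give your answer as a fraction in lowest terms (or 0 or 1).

v && w = 3/4 && 3/4 = 3/4
!w = !3/4 = 1/4
(v && w) && !w = 3/4 && 1/4 = 1/4
v <-> v = 3/4 <-> 3/4 = 1
w <-> (v <-> v) = 3/4 <-> 1 = 3/4
!v = !3/4 = 1/4
!!v = !1/4 = 3/4
(w <-> (v <-> v)) -> !!v = 3/4 -> 3/4 = 1
((v && w) && !w) <-> ((w <-> (v <-> v)) -> !!v) = 1/4 <-> 1 = 1/4
w <-> w = 3/4 <-> 3/4 = 1
!v = !3/4 = 1/4
(w <-> w) <-> !v = 1 <-> 1/4 = 1/4
!((w <-> w) <-> !v) = !1/4 = 3/4
!v = !3/4 = 1/4
w -> v = 3/4 -> 3/4 = 1
!v -> (w -> v) = 1/4 -> 1 = 1
u -> w = 3/4 -> 3/4 = 1
v && v = 3/4 && 3/4 = 3/4
(v && v) && v = 3/4 && 3/4 = 3/4
(u -> w) -> ((v && v) && v) = 1 -> 3/4 = 3/4
(!v -> (w -> v)) -> ((u -> w) -> ((v && v) && v)) = 1 -> 3/4 = 3/4
!((w <-> w) <-> !v) && ((!v -> (w -> v)) -> ((u -> w) -> ((v && v) && v))) = 3/4 && 3/4 = 3/4
(((v && w) && !w) <-> ((w <-> (v <-> v)) -> !!v)) && (!((w <-> w) <-> !v) && ((!v -> (w -> v)) -> ((u -> w) -> ((v && v) && v)))) = 1/4 && 3/4 = 1/4
!((((v && w) && !w) <-> ((w <-> (v <-> v)) -> !!v)) && (!((w <-> w) <-> !v) && ((!v -> (w -> v)) -> ((u -> w) -> ((v && v) && v))))) = !1/4 = 3/4

3/4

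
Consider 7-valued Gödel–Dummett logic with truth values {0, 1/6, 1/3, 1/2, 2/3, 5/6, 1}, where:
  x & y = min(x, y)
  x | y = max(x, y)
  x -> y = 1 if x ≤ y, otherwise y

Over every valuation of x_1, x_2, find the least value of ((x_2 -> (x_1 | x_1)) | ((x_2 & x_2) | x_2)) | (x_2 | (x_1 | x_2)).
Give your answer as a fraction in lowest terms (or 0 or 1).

1/6

Take x_1 = 0, x_2 = 1/6:
x_1 | x_1 = 0 | 0 = 0
x_2 -> (x_1 | x_1) = 1/6 -> 0 = 0
x_2 & x_2 = 1/6 & 1/6 = 1/6
(x_2 & x_2) | x_2 = 1/6 | 1/6 = 1/6
(x_2 -> (x_1 | x_1)) | ((x_2 & x_2) | x_2) = 0 | 1/6 = 1/6
x_1 | x_2 = 0 | 1/6 = 1/6
x_2 | (x_1 | x_2) = 1/6 | 1/6 = 1/6
((x_2 -> (x_1 | x_1)) | ((x_2 & x_2) | x_2)) | (x_2 | (x_1 | x_2)) = 1/6 | 1/6 = 1/6
No assignment yields a value below 1/6, so this is the minimum.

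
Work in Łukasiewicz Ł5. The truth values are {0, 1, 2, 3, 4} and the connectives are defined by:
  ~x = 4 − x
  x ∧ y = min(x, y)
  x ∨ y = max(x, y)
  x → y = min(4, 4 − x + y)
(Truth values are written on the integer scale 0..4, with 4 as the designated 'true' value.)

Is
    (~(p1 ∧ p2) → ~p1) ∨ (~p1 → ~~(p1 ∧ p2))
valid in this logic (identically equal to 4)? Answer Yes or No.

Counterexample: take p1 = 1, p2 = 0.
p1 ∧ p2 = 1 ∧ 0 = 0
~(p1 ∧ p2) = ~0 = 4
~p1 = ~1 = 3
~(p1 ∧ p2) → ~p1 = 4 → 3 = 3
~p1 = ~1 = 3
p1 ∧ p2 = 1 ∧ 0 = 0
~(p1 ∧ p2) = ~0 = 4
~~(p1 ∧ p2) = ~4 = 0
~p1 → ~~(p1 ∧ p2) = 3 → 0 = 1
(~(p1 ∧ p2) → ~p1) ∨ (~p1 → ~~(p1 ∧ p2)) = 3 ∨ 1 = 3
This gives 3 ≠ 4.

No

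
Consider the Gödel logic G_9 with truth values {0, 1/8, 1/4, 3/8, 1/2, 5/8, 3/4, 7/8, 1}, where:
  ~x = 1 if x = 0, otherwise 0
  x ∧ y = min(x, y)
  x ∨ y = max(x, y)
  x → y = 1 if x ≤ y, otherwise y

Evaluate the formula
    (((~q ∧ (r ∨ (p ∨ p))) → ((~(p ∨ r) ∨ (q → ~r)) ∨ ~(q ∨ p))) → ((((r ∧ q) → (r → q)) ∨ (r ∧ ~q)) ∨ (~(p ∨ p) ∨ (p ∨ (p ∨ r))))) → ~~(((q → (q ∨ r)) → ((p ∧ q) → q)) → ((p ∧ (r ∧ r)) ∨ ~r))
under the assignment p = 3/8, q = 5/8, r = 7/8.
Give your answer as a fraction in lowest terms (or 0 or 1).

1

~q = ~5/8 = 0
p ∨ p = 3/8 ∨ 3/8 = 3/8
r ∨ (p ∨ p) = 7/8 ∨ 3/8 = 7/8
~q ∧ (r ∨ (p ∨ p)) = 0 ∧ 7/8 = 0
p ∨ r = 3/8 ∨ 7/8 = 7/8
~(p ∨ r) = ~7/8 = 0
~r = ~7/8 = 0
q → ~r = 5/8 → 0 = 0
~(p ∨ r) ∨ (q → ~r) = 0 ∨ 0 = 0
q ∨ p = 5/8 ∨ 3/8 = 5/8
~(q ∨ p) = ~5/8 = 0
(~(p ∨ r) ∨ (q → ~r)) ∨ ~(q ∨ p) = 0 ∨ 0 = 0
(~q ∧ (r ∨ (p ∨ p))) → ((~(p ∨ r) ∨ (q → ~r)) ∨ ~(q ∨ p)) = 0 → 0 = 1
r ∧ q = 7/8 ∧ 5/8 = 5/8
r → q = 7/8 → 5/8 = 5/8
(r ∧ q) → (r → q) = 5/8 → 5/8 = 1
~q = ~5/8 = 0
r ∧ ~q = 7/8 ∧ 0 = 0
((r ∧ q) → (r → q)) ∨ (r ∧ ~q) = 1 ∨ 0 = 1
p ∨ p = 3/8 ∨ 3/8 = 3/8
~(p ∨ p) = ~3/8 = 0
p ∨ r = 3/8 ∨ 7/8 = 7/8
p ∨ (p ∨ r) = 3/8 ∨ 7/8 = 7/8
~(p ∨ p) ∨ (p ∨ (p ∨ r)) = 0 ∨ 7/8 = 7/8
(((r ∧ q) → (r → q)) ∨ (r ∧ ~q)) ∨ (~(p ∨ p) ∨ (p ∨ (p ∨ r))) = 1 ∨ 7/8 = 1
((~q ∧ (r ∨ (p ∨ p))) → ((~(p ∨ r) ∨ (q → ~r)) ∨ ~(q ∨ p))) → ((((r ∧ q) → (r → q)) ∨ (r ∧ ~q)) ∨ (~(p ∨ p) ∨ (p ∨ (p ∨ r)))) = 1 → 1 = 1
q ∨ r = 5/8 ∨ 7/8 = 7/8
q → (q ∨ r) = 5/8 → 7/8 = 1
p ∧ q = 3/8 ∧ 5/8 = 3/8
(p ∧ q) → q = 3/8 → 5/8 = 1
(q → (q ∨ r)) → ((p ∧ q) → q) = 1 → 1 = 1
r ∧ r = 7/8 ∧ 7/8 = 7/8
p ∧ (r ∧ r) = 3/8 ∧ 7/8 = 3/8
~r = ~7/8 = 0
(p ∧ (r ∧ r)) ∨ ~r = 3/8 ∨ 0 = 3/8
((q → (q ∨ r)) → ((p ∧ q) → q)) → ((p ∧ (r ∧ r)) ∨ ~r) = 1 → 3/8 = 3/8
~(((q → (q ∨ r)) → ((p ∧ q) → q)) → ((p ∧ (r ∧ r)) ∨ ~r)) = ~3/8 = 0
~~(((q → (q ∨ r)) → ((p ∧ q) → q)) → ((p ∧ (r ∧ r)) ∨ ~r)) = ~0 = 1
(((~q ∧ (r ∨ (p ∨ p))) → ((~(p ∨ r) ∨ (q → ~r)) ∨ ~(q ∨ p))) → ((((r ∧ q) → (r → q)) ∨ (r ∧ ~q)) ∨ (~(p ∨ p) ∨ (p ∨ (p ∨ r))))) → ~~(((q → (q ∨ r)) → ((p ∧ q) → q)) → ((p ∧ (r ∧ r)) ∨ ~r)) = 1 → 1 = 1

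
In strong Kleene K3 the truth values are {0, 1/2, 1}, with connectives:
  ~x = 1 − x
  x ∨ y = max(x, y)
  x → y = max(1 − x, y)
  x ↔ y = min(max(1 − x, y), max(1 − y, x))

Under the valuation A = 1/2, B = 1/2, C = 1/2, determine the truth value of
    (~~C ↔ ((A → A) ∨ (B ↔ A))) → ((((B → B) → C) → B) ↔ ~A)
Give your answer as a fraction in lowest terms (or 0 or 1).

~C = ~1/2 = 1/2
~~C = ~1/2 = 1/2
A → A = 1/2 → 1/2 = 1/2
B ↔ A = 1/2 ↔ 1/2 = 1/2
(A → A) ∨ (B ↔ A) = 1/2 ∨ 1/2 = 1/2
~~C ↔ ((A → A) ∨ (B ↔ A)) = 1/2 ↔ 1/2 = 1/2
B → B = 1/2 → 1/2 = 1/2
(B → B) → C = 1/2 → 1/2 = 1/2
((B → B) → C) → B = 1/2 → 1/2 = 1/2
~A = ~1/2 = 1/2
(((B → B) → C) → B) ↔ ~A = 1/2 ↔ 1/2 = 1/2
(~~C ↔ ((A → A) ∨ (B ↔ A))) → ((((B → B) → C) → B) ↔ ~A) = 1/2 → 1/2 = 1/2

1/2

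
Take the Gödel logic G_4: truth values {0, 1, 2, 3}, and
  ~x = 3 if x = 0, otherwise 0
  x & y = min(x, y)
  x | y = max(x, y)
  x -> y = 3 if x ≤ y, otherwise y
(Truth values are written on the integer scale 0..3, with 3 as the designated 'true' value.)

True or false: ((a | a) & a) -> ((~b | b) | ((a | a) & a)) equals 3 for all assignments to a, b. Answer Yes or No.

Yes

a = 0, b = 0 ↦ 3
a = 0, b = 1 ↦ 3
a = 0, b = 2 ↦ 3
a = 0, b = 3 ↦ 3
a = 1, b = 0 ↦ 3
a = 1, b = 1 ↦ 3
a = 1, b = 2 ↦ 3
a = 1, b = 3 ↦ 3
a = 2, b = 0 ↦ 3
a = 2, b = 1 ↦ 3
a = 2, b = 2 ↦ 3
a = 2, b = 3 ↦ 3
a = 3, b = 0 ↦ 3
a = 3, b = 1 ↦ 3
a = 3, b = 2 ↦ 3
a = 3, b = 3 ↦ 3
Every assignment gives a value ≥ 3.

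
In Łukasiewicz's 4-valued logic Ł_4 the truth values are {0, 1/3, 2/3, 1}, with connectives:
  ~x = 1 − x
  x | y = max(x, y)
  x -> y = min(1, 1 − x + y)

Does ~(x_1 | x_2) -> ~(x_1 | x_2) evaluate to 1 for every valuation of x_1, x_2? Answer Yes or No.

Yes

x_1 = 0, x_2 = 0 ↦ 1
x_1 = 0, x_2 = 1/3 ↦ 1
x_1 = 0, x_2 = 2/3 ↦ 1
x_1 = 0, x_2 = 1 ↦ 1
x_1 = 1/3, x_2 = 0 ↦ 1
x_1 = 1/3, x_2 = 1/3 ↦ 1
x_1 = 1/3, x_2 = 2/3 ↦ 1
x_1 = 1/3, x_2 = 1 ↦ 1
x_1 = 2/3, x_2 = 0 ↦ 1
x_1 = 2/3, x_2 = 1/3 ↦ 1
x_1 = 2/3, x_2 = 2/3 ↦ 1
x_1 = 2/3, x_2 = 1 ↦ 1
x_1 = 1, x_2 = 0 ↦ 1
x_1 = 1, x_2 = 1/3 ↦ 1
x_1 = 1, x_2 = 2/3 ↦ 1
x_1 = 1, x_2 = 1 ↦ 1
Every assignment gives a value ≥ 1.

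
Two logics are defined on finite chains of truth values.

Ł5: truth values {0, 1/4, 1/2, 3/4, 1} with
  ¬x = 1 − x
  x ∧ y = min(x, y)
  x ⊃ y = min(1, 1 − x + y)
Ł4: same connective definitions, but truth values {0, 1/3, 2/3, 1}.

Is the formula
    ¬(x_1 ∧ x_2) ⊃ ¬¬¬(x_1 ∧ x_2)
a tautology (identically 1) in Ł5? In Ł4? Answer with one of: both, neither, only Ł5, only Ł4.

In Ł5: every assignment gives 1 — tautology.
In Ł4: every assignment gives 1 — tautology.

both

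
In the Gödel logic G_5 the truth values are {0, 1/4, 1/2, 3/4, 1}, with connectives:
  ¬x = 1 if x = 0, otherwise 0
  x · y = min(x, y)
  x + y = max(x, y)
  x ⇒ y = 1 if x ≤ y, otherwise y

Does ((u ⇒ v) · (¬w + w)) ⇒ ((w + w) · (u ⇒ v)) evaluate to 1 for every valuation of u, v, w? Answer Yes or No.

Counterexample: take u = 0, v = 0, w = 0.
u ⇒ v = 0 ⇒ 0 = 1
¬w = ¬0 = 1
¬w + w = 1 + 0 = 1
(u ⇒ v) · (¬w + w) = 1 · 1 = 1
w + w = 0 + 0 = 0
u ⇒ v = 0 ⇒ 0 = 1
(w + w) · (u ⇒ v) = 0 · 1 = 0
((u ⇒ v) · (¬w + w)) ⇒ ((w + w) · (u ⇒ v)) = 1 ⇒ 0 = 0
This gives 0 ≠ 1.

No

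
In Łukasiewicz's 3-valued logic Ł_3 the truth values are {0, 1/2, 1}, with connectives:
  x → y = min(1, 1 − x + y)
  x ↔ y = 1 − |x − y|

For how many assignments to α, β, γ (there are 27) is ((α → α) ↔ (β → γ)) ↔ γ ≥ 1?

value 1: 15 assignments (counts)
value 1/2: 9 assignments
value 0: 3 assignments
So 15 of the 27 assignments meet the threshold.

15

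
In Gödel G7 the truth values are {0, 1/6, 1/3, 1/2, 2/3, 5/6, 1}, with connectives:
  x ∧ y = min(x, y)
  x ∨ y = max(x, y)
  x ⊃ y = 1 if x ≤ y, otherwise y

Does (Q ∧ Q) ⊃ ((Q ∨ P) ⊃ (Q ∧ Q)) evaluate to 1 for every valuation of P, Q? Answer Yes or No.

At P = 5/6, Q = 2/3, for instance:
Q ∧ Q = 2/3 ∧ 2/3 = 2/3
Q ∨ P = 2/3 ∨ 5/6 = 5/6
(Q ∨ P) ⊃ (Q ∧ Q) = 5/6 ⊃ 2/3 = 2/3
(Q ∧ Q) ⊃ ((Q ∨ P) ⊃ (Q ∧ Q)) = 2/3 ⊃ 2/3 = 1
and checking the remaining 48 assignments likewise gives ≥ 1 in every case.

Yes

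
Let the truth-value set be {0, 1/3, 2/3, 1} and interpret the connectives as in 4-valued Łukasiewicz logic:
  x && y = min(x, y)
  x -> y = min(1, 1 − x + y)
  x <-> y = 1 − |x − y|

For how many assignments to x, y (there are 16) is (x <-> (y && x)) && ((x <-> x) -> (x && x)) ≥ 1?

x = 0, y = 0 ↦ 0  <
x = 0, y = 1/3 ↦ 0  <
x = 0, y = 2/3 ↦ 0  <
x = 0, y = 1 ↦ 0  <
x = 1/3, y = 0 ↦ 1/3  <
x = 1/3, y = 1/3 ↦ 1/3  <
x = 1/3, y = 2/3 ↦ 1/3  <
x = 1/3, y = 1 ↦ 1/3  <
x = 2/3, y = 0 ↦ 1/3  <
x = 2/3, y = 1/3 ↦ 2/3  <
x = 2/3, y = 2/3 ↦ 2/3  <
x = 2/3, y = 1 ↦ 2/3  <
x = 1, y = 0 ↦ 0  <
x = 1, y = 1/3 ↦ 1/3  <
x = 1, y = 2/3 ↦ 2/3  <
x = 1, y = 1 ↦ 1  ≥
So 1 of the 16 assignments meets the threshold.

1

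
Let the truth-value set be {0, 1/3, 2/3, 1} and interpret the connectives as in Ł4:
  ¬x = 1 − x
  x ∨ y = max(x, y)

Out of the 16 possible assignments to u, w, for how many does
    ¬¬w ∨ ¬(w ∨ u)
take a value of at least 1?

5

u = 0, w = 0 ↦ 1  ≥
u = 0, w = 1/3 ↦ 2/3  <
u = 0, w = 2/3 ↦ 2/3  <
u = 0, w = 1 ↦ 1  ≥
u = 1/3, w = 0 ↦ 2/3  <
u = 1/3, w = 1/3 ↦ 2/3  <
u = 1/3, w = 2/3 ↦ 2/3  <
u = 1/3, w = 1 ↦ 1  ≥
u = 2/3, w = 0 ↦ 1/3  <
u = 2/3, w = 1/3 ↦ 1/3  <
u = 2/3, w = 2/3 ↦ 2/3  <
u = 2/3, w = 1 ↦ 1  ≥
u = 1, w = 0 ↦ 0  <
u = 1, w = 1/3 ↦ 1/3  <
u = 1, w = 2/3 ↦ 2/3  <
u = 1, w = 1 ↦ 1  ≥
So 5 of the 16 assignments meet the threshold.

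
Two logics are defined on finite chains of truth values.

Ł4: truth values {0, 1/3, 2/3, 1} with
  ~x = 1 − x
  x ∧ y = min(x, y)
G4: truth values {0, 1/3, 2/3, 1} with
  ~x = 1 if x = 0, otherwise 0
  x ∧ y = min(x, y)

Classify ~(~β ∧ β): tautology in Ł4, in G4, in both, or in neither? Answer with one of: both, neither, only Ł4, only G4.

In Ł4: at β = 1/3 the value is 2/3 — not a tautology.
In G4: every assignment gives 1 — tautology.

only G4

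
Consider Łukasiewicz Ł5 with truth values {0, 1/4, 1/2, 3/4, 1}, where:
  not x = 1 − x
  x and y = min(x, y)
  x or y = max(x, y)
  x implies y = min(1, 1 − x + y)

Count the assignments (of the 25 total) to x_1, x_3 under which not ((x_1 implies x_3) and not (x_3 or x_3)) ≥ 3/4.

13

value 1: 6 assignments (counts)
value 3/4: 7 assignments (counts)
value 1/2: 7 assignments
value 1/4: 4 assignments
value 0: 1 assignment
So 13 of the 25 assignments meet the threshold.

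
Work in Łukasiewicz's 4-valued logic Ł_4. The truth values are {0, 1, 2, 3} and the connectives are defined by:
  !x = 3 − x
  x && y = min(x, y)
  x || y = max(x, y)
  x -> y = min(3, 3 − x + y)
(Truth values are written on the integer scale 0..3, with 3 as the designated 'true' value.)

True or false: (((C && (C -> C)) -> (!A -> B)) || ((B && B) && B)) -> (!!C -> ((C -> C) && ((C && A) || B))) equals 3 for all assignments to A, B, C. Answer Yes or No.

Counterexample: take A = 1, B = 1, C = 2.
C -> C = 2 -> 2 = 3
C && (C -> C) = 2 && 3 = 2
!A = !1 = 2
!A -> B = 2 -> 1 = 2
(C && (C -> C)) -> (!A -> B) = 2 -> 2 = 3
B && B = 1 && 1 = 1
(B && B) && B = 1 && 1 = 1
((C && (C -> C)) -> (!A -> B)) || ((B && B) && B) = 3 || 1 = 3
!C = !2 = 1
!!C = !1 = 2
C -> C = 2 -> 2 = 3
C && A = 2 && 1 = 1
(C && A) || B = 1 || 1 = 1
(C -> C) && ((C && A) || B) = 3 && 1 = 1
!!C -> ((C -> C) && ((C && A) || B)) = 2 -> 1 = 2
(((C && (C -> C)) -> (!A -> B)) || ((B && B) && B)) -> (!!C -> ((C -> C) && ((C && A) || B))) = 3 -> 2 = 2
This gives 2 ≠ 3.

No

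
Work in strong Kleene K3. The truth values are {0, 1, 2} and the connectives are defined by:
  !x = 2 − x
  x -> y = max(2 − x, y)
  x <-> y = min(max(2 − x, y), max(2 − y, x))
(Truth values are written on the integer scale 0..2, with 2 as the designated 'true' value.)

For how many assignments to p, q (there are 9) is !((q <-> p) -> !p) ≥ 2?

1

p = 0, q = 0 ↦ 0  <
p = 0, q = 1 ↦ 0  <
p = 0, q = 2 ↦ 0  <
p = 1, q = 0 ↦ 1  <
p = 1, q = 1 ↦ 1  <
p = 1, q = 2 ↦ 1  <
p = 2, q = 0 ↦ 0  <
p = 2, q = 1 ↦ 1  <
p = 2, q = 2 ↦ 2  ≥
So 1 of the 9 assignments meets the threshold.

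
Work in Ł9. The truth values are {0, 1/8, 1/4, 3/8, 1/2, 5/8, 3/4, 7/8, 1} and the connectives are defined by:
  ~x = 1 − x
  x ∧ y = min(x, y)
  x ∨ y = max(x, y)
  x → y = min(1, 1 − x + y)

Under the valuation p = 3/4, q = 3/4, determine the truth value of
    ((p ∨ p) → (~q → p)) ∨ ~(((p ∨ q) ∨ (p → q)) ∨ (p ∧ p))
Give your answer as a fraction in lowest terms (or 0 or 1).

1

p ∨ p = 3/4 ∨ 3/4 = 3/4
~q = ~3/4 = 1/4
~q → p = 1/4 → 3/4 = 1
(p ∨ p) → (~q → p) = 3/4 → 1 = 1
p ∨ q = 3/4 ∨ 3/4 = 3/4
p → q = 3/4 → 3/4 = 1
(p ∨ q) ∨ (p → q) = 3/4 ∨ 1 = 1
p ∧ p = 3/4 ∧ 3/4 = 3/4
((p ∨ q) ∨ (p → q)) ∨ (p ∧ p) = 1 ∨ 3/4 = 1
~(((p ∨ q) ∨ (p → q)) ∨ (p ∧ p)) = ~1 = 0
((p ∨ p) → (~q → p)) ∨ ~(((p ∨ q) ∨ (p → q)) ∨ (p ∧ p)) = 1 ∨ 0 = 1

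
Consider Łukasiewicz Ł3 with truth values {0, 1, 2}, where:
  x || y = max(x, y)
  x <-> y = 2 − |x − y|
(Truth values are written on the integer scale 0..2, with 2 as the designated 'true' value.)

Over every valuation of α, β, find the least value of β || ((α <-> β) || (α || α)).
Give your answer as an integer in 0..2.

Take α = 0, β = 1:
α <-> β = 0 <-> 1 = 1
α || α = 0 || 0 = 0
(α <-> β) || (α || α) = 1 || 0 = 1
β || ((α <-> β) || (α || α)) = 1 || 1 = 1
No assignment yields a value below 1, so this is the minimum.

1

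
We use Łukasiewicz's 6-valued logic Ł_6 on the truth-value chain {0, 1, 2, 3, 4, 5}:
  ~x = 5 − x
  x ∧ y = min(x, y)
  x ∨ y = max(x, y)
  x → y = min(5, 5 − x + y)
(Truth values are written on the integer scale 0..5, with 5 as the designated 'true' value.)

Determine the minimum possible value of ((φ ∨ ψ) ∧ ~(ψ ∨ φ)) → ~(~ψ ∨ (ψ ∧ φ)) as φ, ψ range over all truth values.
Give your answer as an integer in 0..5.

3

Take φ = 2, ψ = 0:
φ ∨ ψ = 2 ∨ 0 = 2
ψ ∨ φ = 0 ∨ 2 = 2
~(ψ ∨ φ) = ~2 = 3
(φ ∨ ψ) ∧ ~(ψ ∨ φ) = 2 ∧ 3 = 2
~ψ = ~0 = 5
ψ ∧ φ = 0 ∧ 2 = 0
~ψ ∨ (ψ ∧ φ) = 5 ∨ 0 = 5
~(~ψ ∨ (ψ ∧ φ)) = ~5 = 0
((φ ∨ ψ) ∧ ~(ψ ∨ φ)) → ~(~ψ ∨ (ψ ∧ φ)) = 2 → 0 = 3
No assignment yields a value below 3, so this is the minimum.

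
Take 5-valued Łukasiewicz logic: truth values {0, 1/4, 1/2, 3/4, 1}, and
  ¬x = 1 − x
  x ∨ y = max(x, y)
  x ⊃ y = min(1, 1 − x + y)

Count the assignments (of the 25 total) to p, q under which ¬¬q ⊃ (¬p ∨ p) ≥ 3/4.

value 1: 21 assignments (counts)
value 3/4: 3 assignments (counts)
value 1/2: 1 assignment
So 24 of the 25 assignments meet the threshold.

24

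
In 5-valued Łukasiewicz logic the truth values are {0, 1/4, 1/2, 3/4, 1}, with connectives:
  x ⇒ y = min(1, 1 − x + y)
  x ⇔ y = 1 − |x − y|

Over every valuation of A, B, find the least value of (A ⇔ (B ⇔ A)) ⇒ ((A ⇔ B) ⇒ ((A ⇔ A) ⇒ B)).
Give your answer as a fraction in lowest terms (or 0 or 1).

1/2

Take A = 1/2, B = 0:
B ⇔ A = 0 ⇔ 1/2 = 1/2
A ⇔ (B ⇔ A) = 1/2 ⇔ 1/2 = 1
A ⇔ B = 1/2 ⇔ 0 = 1/2
A ⇔ A = 1/2 ⇔ 1/2 = 1
(A ⇔ A) ⇒ B = 1 ⇒ 0 = 0
(A ⇔ B) ⇒ ((A ⇔ A) ⇒ B) = 1/2 ⇒ 0 = 1/2
(A ⇔ (B ⇔ A)) ⇒ ((A ⇔ B) ⇒ ((A ⇔ A) ⇒ B)) = 1 ⇒ 1/2 = 1/2
No assignment yields a value below 1/2, so this is the minimum.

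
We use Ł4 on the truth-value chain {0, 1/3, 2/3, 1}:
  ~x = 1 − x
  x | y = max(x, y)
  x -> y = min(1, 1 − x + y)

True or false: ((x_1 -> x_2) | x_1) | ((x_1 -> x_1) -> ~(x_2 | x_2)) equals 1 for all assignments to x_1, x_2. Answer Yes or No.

Counterexample: take x_1 = 2/3, x_2 = 1/3.
x_1 -> x_2 = 2/3 -> 1/3 = 2/3
(x_1 -> x_2) | x_1 = 2/3 | 2/3 = 2/3
x_1 -> x_1 = 2/3 -> 2/3 = 1
x_2 | x_2 = 1/3 | 1/3 = 1/3
~(x_2 | x_2) = ~1/3 = 2/3
(x_1 -> x_1) -> ~(x_2 | x_2) = 1 -> 2/3 = 2/3
((x_1 -> x_2) | x_1) | ((x_1 -> x_1) -> ~(x_2 | x_2)) = 2/3 | 2/3 = 2/3
This gives 2/3 ≠ 1.

No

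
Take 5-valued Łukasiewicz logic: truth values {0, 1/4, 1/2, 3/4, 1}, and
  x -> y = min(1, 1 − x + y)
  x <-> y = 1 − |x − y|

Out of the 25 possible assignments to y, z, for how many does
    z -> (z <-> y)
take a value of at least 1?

value 1: 19 assignments (counts)
value 3/4: 2 assignments
value 1/2: 2 assignments
value 1/4: 1 assignment
value 0: 1 assignment
So 19 of the 25 assignments meet the threshold.

19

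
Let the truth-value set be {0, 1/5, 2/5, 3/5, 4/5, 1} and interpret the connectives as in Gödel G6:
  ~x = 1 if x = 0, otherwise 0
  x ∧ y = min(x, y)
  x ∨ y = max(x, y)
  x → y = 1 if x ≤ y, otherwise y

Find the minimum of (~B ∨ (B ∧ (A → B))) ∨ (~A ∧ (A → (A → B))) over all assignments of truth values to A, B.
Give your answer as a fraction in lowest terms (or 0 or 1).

Take A = 1/5, B = 1/5:
~B = ~1/5 = 0
A → B = 1/5 → 1/5 = 1
B ∧ (A → B) = 1/5 ∧ 1 = 1/5
~B ∨ (B ∧ (A → B)) = 0 ∨ 1/5 = 1/5
~A = ~1/5 = 0
A → B = 1/5 → 1/5 = 1
A → (A → B) = 1/5 → 1 = 1
~A ∧ (A → (A → B)) = 0 ∧ 1 = 0
(~B ∨ (B ∧ (A → B))) ∨ (~A ∧ (A → (A → B))) = 1/5 ∨ 0 = 1/5
No assignment yields a value below 1/5, so this is the minimum.

1/5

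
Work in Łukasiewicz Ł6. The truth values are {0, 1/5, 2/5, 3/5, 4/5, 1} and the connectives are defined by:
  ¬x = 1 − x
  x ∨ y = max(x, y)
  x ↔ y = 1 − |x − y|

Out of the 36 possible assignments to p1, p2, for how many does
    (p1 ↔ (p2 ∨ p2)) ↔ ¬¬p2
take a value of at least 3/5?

25

value 1: 8 assignments (counts)
value 4/5: 10 assignments (counts)
value 3/5: 7 assignments (counts)
value 2/5: 6 assignments
value 1/5: 3 assignments
value 0: 2 assignments
So 25 of the 36 assignments meet the threshold.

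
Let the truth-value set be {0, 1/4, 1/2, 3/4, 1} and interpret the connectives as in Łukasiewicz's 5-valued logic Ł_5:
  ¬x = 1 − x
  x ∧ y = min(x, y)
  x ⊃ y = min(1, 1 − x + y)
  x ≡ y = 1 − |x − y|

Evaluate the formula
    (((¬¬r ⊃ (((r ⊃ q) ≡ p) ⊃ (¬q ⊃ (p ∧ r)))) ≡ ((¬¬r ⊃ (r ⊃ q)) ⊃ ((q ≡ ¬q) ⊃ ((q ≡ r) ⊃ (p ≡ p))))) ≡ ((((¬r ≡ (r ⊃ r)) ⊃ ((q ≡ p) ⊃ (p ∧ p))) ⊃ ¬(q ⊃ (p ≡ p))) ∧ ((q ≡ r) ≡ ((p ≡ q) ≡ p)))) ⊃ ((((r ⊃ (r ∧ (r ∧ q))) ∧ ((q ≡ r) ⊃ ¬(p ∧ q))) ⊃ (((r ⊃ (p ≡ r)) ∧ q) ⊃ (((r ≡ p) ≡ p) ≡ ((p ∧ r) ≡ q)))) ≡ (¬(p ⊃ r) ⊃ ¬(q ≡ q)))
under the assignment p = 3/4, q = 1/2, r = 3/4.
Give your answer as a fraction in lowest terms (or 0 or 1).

¬r = ¬3/4 = 1/4
¬¬r = ¬1/4 = 3/4
r ⊃ q = 3/4 ⊃ 1/2 = 3/4
(r ⊃ q) ≡ p = 3/4 ≡ 3/4 = 1
¬q = ¬1/2 = 1/2
p ∧ r = 3/4 ∧ 3/4 = 3/4
¬q ⊃ (p ∧ r) = 1/2 ⊃ 3/4 = 1
((r ⊃ q) ≡ p) ⊃ (¬q ⊃ (p ∧ r)) = 1 ⊃ 1 = 1
¬¬r ⊃ (((r ⊃ q) ≡ p) ⊃ (¬q ⊃ (p ∧ r))) = 3/4 ⊃ 1 = 1
¬r = ¬3/4 = 1/4
¬¬r = ¬1/4 = 3/4
r ⊃ q = 3/4 ⊃ 1/2 = 3/4
¬¬r ⊃ (r ⊃ q) = 3/4 ⊃ 3/4 = 1
¬q = ¬1/2 = 1/2
q ≡ ¬q = 1/2 ≡ 1/2 = 1
q ≡ r = 1/2 ≡ 3/4 = 3/4
p ≡ p = 3/4 ≡ 3/4 = 1
(q ≡ r) ⊃ (p ≡ p) = 3/4 ⊃ 1 = 1
(q ≡ ¬q) ⊃ ((q ≡ r) ⊃ (p ≡ p)) = 1 ⊃ 1 = 1
(¬¬r ⊃ (r ⊃ q)) ⊃ ((q ≡ ¬q) ⊃ ((q ≡ r) ⊃ (p ≡ p))) = 1 ⊃ 1 = 1
(¬¬r ⊃ (((r ⊃ q) ≡ p) ⊃ (¬q ⊃ (p ∧ r)))) ≡ ((¬¬r ⊃ (r ⊃ q)) ⊃ ((q ≡ ¬q) ⊃ ((q ≡ r) ⊃ (p ≡ p)))) = 1 ≡ 1 = 1
¬r = ¬3/4 = 1/4
r ⊃ r = 3/4 ⊃ 3/4 = 1
¬r ≡ (r ⊃ r) = 1/4 ≡ 1 = 1/4
q ≡ p = 1/2 ≡ 3/4 = 3/4
p ∧ p = 3/4 ∧ 3/4 = 3/4
(q ≡ p) ⊃ (p ∧ p) = 3/4 ⊃ 3/4 = 1
(¬r ≡ (r ⊃ r)) ⊃ ((q ≡ p) ⊃ (p ∧ p)) = 1/4 ⊃ 1 = 1
p ≡ p = 3/4 ≡ 3/4 = 1
q ⊃ (p ≡ p) = 1/2 ⊃ 1 = 1
¬(q ⊃ (p ≡ p)) = ¬1 = 0
((¬r ≡ (r ⊃ r)) ⊃ ((q ≡ p) ⊃ (p ∧ p))) ⊃ ¬(q ⊃ (p ≡ p)) = 1 ⊃ 0 = 0
q ≡ r = 1/2 ≡ 3/4 = 3/4
p ≡ q = 3/4 ≡ 1/2 = 3/4
(p ≡ q) ≡ p = 3/4 ≡ 3/4 = 1
(q ≡ r) ≡ ((p ≡ q) ≡ p) = 3/4 ≡ 1 = 3/4
(((¬r ≡ (r ⊃ r)) ⊃ ((q ≡ p) ⊃ (p ∧ p))) ⊃ ¬(q ⊃ (p ≡ p))) ∧ ((q ≡ r) ≡ ((p ≡ q) ≡ p)) = 0 ∧ 3/4 = 0
((¬¬r ⊃ (((r ⊃ q) ≡ p) ⊃ (¬q ⊃ (p ∧ r)))) ≡ ((¬¬r ⊃ (r ⊃ q)) ⊃ ((q ≡ ¬q) ⊃ ((q ≡ r) ⊃ (p ≡ p))))) ≡ ((((¬r ≡ (r ⊃ r)) ⊃ ((q ≡ p) ⊃ (p ∧ p))) ⊃ ¬(q ⊃ (p ≡ p))) ∧ ((q ≡ r) ≡ ((p ≡ q) ≡ p))) = 1 ≡ 0 = 0
r ∧ q = 3/4 ∧ 1/2 = 1/2
r ∧ (r ∧ q) = 3/4 ∧ 1/2 = 1/2
r ⊃ (r ∧ (r ∧ q)) = 3/4 ⊃ 1/2 = 3/4
q ≡ r = 1/2 ≡ 3/4 = 3/4
p ∧ q = 3/4 ∧ 1/2 = 1/2
¬(p ∧ q) = ¬1/2 = 1/2
(q ≡ r) ⊃ ¬(p ∧ q) = 3/4 ⊃ 1/2 = 3/4
(r ⊃ (r ∧ (r ∧ q))) ∧ ((q ≡ r) ⊃ ¬(p ∧ q)) = 3/4 ∧ 3/4 = 3/4
p ≡ r = 3/4 ≡ 3/4 = 1
r ⊃ (p ≡ r) = 3/4 ⊃ 1 = 1
(r ⊃ (p ≡ r)) ∧ q = 1 ∧ 1/2 = 1/2
r ≡ p = 3/4 ≡ 3/4 = 1
(r ≡ p) ≡ p = 1 ≡ 3/4 = 3/4
p ∧ r = 3/4 ∧ 3/4 = 3/4
(p ∧ r) ≡ q = 3/4 ≡ 1/2 = 3/4
((r ≡ p) ≡ p) ≡ ((p ∧ r) ≡ q) = 3/4 ≡ 3/4 = 1
((r ⊃ (p ≡ r)) ∧ q) ⊃ (((r ≡ p) ≡ p) ≡ ((p ∧ r) ≡ q)) = 1/2 ⊃ 1 = 1
((r ⊃ (r ∧ (r ∧ q))) ∧ ((q ≡ r) ⊃ ¬(p ∧ q))) ⊃ (((r ⊃ (p ≡ r)) ∧ q) ⊃ (((r ≡ p) ≡ p) ≡ ((p ∧ r) ≡ q))) = 3/4 ⊃ 1 = 1
p ⊃ r = 3/4 ⊃ 3/4 = 1
¬(p ⊃ r) = ¬1 = 0
q ≡ q = 1/2 ≡ 1/2 = 1
¬(q ≡ q) = ¬1 = 0
¬(p ⊃ r) ⊃ ¬(q ≡ q) = 0 ⊃ 0 = 1
(((r ⊃ (r ∧ (r ∧ q))) ∧ ((q ≡ r) ⊃ ¬(p ∧ q))) ⊃ (((r ⊃ (p ≡ r)) ∧ q) ⊃ (((r ≡ p) ≡ p) ≡ ((p ∧ r) ≡ q)))) ≡ (¬(p ⊃ r) ⊃ ¬(q ≡ q)) = 1 ≡ 1 = 1
(((¬¬r ⊃ (((r ⊃ q) ≡ p) ⊃ (¬q ⊃ (p ∧ r)))) ≡ ((¬¬r ⊃ (r ⊃ q)) ⊃ ((q ≡ ¬q) ⊃ ((q ≡ r) ⊃ (p ≡ p))))) ≡ ((((¬r ≡ (r ⊃ r)) ⊃ ((q ≡ p) ⊃ (p ∧ p))) ⊃ ¬(q ⊃ (p ≡ p))) ∧ ((q ≡ r) ≡ ((p ≡ q) ≡ p)))) ⊃ ((((r ⊃ (r ∧ (r ∧ q))) ∧ ((q ≡ r) ⊃ ¬(p ∧ q))) ⊃ (((r ⊃ (p ≡ r)) ∧ q) ⊃ (((r ≡ p) ≡ p) ≡ ((p ∧ r) ≡ q)))) ≡ (¬(p ⊃ r) ⊃ ¬(q ≡ q))) = 0 ⊃ 1 = 1

1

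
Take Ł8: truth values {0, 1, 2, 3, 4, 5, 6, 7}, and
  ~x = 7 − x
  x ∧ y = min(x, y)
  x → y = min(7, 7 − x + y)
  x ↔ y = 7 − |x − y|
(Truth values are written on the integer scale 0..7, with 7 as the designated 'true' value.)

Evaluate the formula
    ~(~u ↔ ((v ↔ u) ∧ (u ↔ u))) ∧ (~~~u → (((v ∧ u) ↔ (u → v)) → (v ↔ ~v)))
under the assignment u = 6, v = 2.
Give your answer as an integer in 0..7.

~u = ~6 = 1
v ↔ u = 2 ↔ 6 = 3
u ↔ u = 6 ↔ 6 = 7
(v ↔ u) ∧ (u ↔ u) = 3 ∧ 7 = 3
~u ↔ ((v ↔ u) ∧ (u ↔ u)) = 1 ↔ 3 = 5
~(~u ↔ ((v ↔ u) ∧ (u ↔ u))) = ~5 = 2
~u = ~6 = 1
~~u = ~1 = 6
~~~u = ~6 = 1
v ∧ u = 2 ∧ 6 = 2
u → v = 6 → 2 = 3
(v ∧ u) ↔ (u → v) = 2 ↔ 3 = 6
~v = ~2 = 5
v ↔ ~v = 2 ↔ 5 = 4
((v ∧ u) ↔ (u → v)) → (v ↔ ~v) = 6 → 4 = 5
~~~u → (((v ∧ u) ↔ (u → v)) → (v ↔ ~v)) = 1 → 5 = 7
~(~u ↔ ((v ↔ u) ∧ (u ↔ u))) ∧ (~~~u → (((v ∧ u) ↔ (u → v)) → (v ↔ ~v))) = 2 ∧ 7 = 2

2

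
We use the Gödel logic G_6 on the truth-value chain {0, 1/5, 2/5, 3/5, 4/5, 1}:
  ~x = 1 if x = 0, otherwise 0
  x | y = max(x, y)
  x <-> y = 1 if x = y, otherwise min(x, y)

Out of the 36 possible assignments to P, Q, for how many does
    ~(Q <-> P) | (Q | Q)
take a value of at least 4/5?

value 1: 15 assignments (counts)
value 4/5: 5 assignments (counts)
value 3/5: 5 assignments
value 2/5: 5 assignments
value 1/5: 5 assignments
value 0: 1 assignment
So 20 of the 36 assignments meet the threshold.

20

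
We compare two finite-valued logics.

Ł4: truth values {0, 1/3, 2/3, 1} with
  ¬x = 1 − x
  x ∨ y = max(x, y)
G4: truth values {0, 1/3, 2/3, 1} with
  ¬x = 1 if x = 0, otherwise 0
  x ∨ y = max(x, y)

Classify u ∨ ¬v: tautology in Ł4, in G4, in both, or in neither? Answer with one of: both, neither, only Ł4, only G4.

neither

In Ł4: at u = 0, v = 1/3 the value is 2/3 — not a tautology.
In G4: at u = 0, v = 1/3 the value is 0 — not a tautology.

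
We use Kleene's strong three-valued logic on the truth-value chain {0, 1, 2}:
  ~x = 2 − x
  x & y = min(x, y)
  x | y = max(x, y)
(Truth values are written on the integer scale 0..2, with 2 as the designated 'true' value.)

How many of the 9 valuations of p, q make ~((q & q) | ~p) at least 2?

p = 0, q = 0 ↦ 0  <
p = 0, q = 1 ↦ 0  <
p = 0, q = 2 ↦ 0  <
p = 1, q = 0 ↦ 1  <
p = 1, q = 1 ↦ 1  <
p = 1, q = 2 ↦ 0  <
p = 2, q = 0 ↦ 2  ≥
p = 2, q = 1 ↦ 1  <
p = 2, q = 2 ↦ 0  <
So 1 of the 9 assignments meets the threshold.

1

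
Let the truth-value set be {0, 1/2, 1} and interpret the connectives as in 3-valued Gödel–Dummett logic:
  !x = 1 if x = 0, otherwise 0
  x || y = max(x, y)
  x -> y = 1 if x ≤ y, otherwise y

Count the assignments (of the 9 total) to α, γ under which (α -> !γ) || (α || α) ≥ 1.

α = 0, γ = 0 ↦ 1  ≥
α = 0, γ = 1/2 ↦ 1  ≥
α = 0, γ = 1 ↦ 1  ≥
α = 1/2, γ = 0 ↦ 1  ≥
α = 1/2, γ = 1/2 ↦ 1/2  <
α = 1/2, γ = 1 ↦ 1/2  <
α = 1, γ = 0 ↦ 1  ≥
α = 1, γ = 1/2 ↦ 1  ≥
α = 1, γ = 1 ↦ 1  ≥
So 7 of the 9 assignments meet the threshold.

7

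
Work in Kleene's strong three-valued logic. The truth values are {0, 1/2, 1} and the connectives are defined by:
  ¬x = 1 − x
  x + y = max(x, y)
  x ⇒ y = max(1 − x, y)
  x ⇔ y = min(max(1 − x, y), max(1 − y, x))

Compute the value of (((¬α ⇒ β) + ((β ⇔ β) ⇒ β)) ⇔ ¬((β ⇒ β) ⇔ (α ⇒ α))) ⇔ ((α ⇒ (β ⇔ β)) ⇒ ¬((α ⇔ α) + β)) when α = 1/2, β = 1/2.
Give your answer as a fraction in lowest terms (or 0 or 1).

¬α = ¬1/2 = 1/2
¬α ⇒ β = 1/2 ⇒ 1/2 = 1/2
β ⇔ β = 1/2 ⇔ 1/2 = 1/2
(β ⇔ β) ⇒ β = 1/2 ⇒ 1/2 = 1/2
(¬α ⇒ β) + ((β ⇔ β) ⇒ β) = 1/2 + 1/2 = 1/2
β ⇒ β = 1/2 ⇒ 1/2 = 1/2
α ⇒ α = 1/2 ⇒ 1/2 = 1/2
(β ⇒ β) ⇔ (α ⇒ α) = 1/2 ⇔ 1/2 = 1/2
¬((β ⇒ β) ⇔ (α ⇒ α)) = ¬1/2 = 1/2
((¬α ⇒ β) + ((β ⇔ β) ⇒ β)) ⇔ ¬((β ⇒ β) ⇔ (α ⇒ α)) = 1/2 ⇔ 1/2 = 1/2
β ⇔ β = 1/2 ⇔ 1/2 = 1/2
α ⇒ (β ⇔ β) = 1/2 ⇒ 1/2 = 1/2
α ⇔ α = 1/2 ⇔ 1/2 = 1/2
(α ⇔ α) + β = 1/2 + 1/2 = 1/2
¬((α ⇔ α) + β) = ¬1/2 = 1/2
(α ⇒ (β ⇔ β)) ⇒ ¬((α ⇔ α) + β) = 1/2 ⇒ 1/2 = 1/2
(((¬α ⇒ β) + ((β ⇔ β) ⇒ β)) ⇔ ¬((β ⇒ β) ⇔ (α ⇒ α))) ⇔ ((α ⇒ (β ⇔ β)) ⇒ ¬((α ⇔ α) + β)) = 1/2 ⇔ 1/2 = 1/2

1/2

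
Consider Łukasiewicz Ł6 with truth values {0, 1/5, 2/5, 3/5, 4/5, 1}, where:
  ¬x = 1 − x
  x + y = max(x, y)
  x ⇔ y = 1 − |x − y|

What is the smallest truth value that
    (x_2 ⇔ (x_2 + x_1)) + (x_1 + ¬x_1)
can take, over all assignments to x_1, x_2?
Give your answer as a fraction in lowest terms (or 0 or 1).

3/5

Take x_1 = 2/5, x_2 = 0:
x_2 + x_1 = 0 + 2/5 = 2/5
x_2 ⇔ (x_2 + x_1) = 0 ⇔ 2/5 = 3/5
¬x_1 = ¬2/5 = 3/5
x_1 + ¬x_1 = 2/5 + 3/5 = 3/5
(x_2 ⇔ (x_2 + x_1)) + (x_1 + ¬x_1) = 3/5 + 3/5 = 3/5
No assignment yields a value below 3/5, so this is the minimum.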